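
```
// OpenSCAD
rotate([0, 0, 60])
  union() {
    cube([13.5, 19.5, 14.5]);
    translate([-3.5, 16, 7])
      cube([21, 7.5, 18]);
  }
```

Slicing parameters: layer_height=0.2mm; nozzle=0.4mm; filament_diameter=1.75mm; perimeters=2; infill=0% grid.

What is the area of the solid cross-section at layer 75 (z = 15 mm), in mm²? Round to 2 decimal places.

At z = 15 mm: the cube does not reach this height (z outside [0, 14.5]); the cube at (-3.5, 16) (footprint 21×7.5) is included at this height (area 157.50 mm²); Taking the union: only the 21×7.5 cube at (-3.5, 16) is present, so the union is just that shape — area = 157.50 mm²; (rotated 60° about Z; rotation is an isometry so areas/perimeters/island counts are preserved). Overall, the cross-section is a single solid region. Net area = 157.50 mm².

157.50 mm²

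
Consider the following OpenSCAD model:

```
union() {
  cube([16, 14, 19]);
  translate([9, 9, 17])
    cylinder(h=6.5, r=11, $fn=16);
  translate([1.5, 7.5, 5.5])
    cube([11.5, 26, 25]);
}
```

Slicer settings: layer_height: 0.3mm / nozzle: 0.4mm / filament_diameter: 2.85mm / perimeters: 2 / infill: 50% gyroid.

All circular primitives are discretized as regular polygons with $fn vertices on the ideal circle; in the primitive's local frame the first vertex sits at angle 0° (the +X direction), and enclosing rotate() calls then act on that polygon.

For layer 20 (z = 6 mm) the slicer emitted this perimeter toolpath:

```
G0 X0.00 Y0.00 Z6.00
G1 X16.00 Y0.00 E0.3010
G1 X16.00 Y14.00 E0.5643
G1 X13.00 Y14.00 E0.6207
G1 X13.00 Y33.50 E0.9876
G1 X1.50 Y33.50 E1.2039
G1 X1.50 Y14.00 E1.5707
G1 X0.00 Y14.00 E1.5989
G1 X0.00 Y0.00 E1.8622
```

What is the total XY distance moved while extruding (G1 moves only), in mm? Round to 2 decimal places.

99.00 mm

Sum the Euclidean lengths of each G1 segment: total = 99.00 mm.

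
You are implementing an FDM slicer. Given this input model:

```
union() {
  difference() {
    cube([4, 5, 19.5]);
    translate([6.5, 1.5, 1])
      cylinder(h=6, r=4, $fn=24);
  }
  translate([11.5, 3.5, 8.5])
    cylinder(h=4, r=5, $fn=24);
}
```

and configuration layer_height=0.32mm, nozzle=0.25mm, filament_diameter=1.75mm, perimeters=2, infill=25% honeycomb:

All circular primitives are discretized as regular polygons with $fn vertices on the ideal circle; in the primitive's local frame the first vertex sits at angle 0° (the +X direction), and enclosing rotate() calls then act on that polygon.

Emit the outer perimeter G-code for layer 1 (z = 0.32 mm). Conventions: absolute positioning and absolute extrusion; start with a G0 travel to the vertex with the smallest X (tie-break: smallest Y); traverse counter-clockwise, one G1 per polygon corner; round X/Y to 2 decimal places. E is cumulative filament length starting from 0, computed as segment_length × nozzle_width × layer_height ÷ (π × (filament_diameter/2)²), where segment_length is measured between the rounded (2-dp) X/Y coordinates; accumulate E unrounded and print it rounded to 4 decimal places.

At z = 0.32 mm: the 4×5 cube contributes its full rectangle; the cylinder at (6.5, 1.5) is absent (z outside [1, 7]); After the difference (first − rest): none of the subtracted shapes is present at this height, so the 4×5 cube is unchanged — 1 connected region; the cylinder at (11.5, 3.5) is absent (z outside [8.5, 12.5]); Merging all regions: only that combined region is present, so the union is just that shape — 1 connected region. The outline is a single polygon with 4 vertices. Extrusion per mm of travel: 0.25 × 0.32 / (π × 0.875²) = 0.033260. Accumulating E over each segment gives final E = 0.5987.

G0 X0.00 Y0.00 Z0.32
G1 X4.00 Y0.00 E0.1330
G1 X4.00 Y5.00 E0.2993
G1 X0.00 Y5.00 E0.4324
G1 X0.00 Y0.00 E0.5987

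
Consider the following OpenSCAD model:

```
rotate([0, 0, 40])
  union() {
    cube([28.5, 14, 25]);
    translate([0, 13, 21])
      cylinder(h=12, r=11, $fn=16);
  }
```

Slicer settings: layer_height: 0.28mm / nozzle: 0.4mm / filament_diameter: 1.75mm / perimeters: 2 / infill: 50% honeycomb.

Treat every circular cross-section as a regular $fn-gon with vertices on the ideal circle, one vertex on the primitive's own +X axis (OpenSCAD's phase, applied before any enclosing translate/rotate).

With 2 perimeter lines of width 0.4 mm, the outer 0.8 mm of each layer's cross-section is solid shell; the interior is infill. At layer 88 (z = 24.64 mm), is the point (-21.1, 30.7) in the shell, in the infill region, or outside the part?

outside

At z = 24.64 mm: the cube is present — its section is the full 28.5×14 rectangle; the cylinder at (0, 13): section is a regular 16-gon, circumradius r=11; Taking the union: the regions partially overlap (shared area 103.51 mm²), so overlapping operands fuse into one piece — 1 connected region; (rotated 40° about Z; rotation is an isometry so areas/perimeters/island counts are preserved). Overall, the cross-section is a single solid region. Undo the 40° rotation: the query point maps to (3.570, 37.080) in the un-rotated model frame. The nearest boundary edge runs (0.00, 24.00)→(4.21, 23.16); distance from the point to it = 13.53 mm. The point is not inside any of the regions above, so it lies outside the cross-section (13.53 mm from the nearest boundary).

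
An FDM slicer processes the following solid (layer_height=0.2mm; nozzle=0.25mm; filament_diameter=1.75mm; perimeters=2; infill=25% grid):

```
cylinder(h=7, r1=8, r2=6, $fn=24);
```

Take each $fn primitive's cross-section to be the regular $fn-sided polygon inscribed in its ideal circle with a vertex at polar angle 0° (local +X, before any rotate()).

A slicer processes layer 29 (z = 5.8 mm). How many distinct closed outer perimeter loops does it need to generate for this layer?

At z = 5.8 mm: the cone (r1=8→r2=6) has section circumradius 6.343 here — a regular 24-gon. The result has 1 disconnected region.

1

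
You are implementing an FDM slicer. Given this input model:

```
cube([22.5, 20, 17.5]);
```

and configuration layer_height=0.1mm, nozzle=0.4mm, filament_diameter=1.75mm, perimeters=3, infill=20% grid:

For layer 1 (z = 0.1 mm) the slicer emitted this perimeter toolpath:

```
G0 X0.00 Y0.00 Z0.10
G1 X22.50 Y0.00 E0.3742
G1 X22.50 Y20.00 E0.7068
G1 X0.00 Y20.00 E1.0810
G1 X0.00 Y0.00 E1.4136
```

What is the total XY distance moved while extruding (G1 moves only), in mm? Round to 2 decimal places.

85.00 mm

Sum the Euclidean lengths of each G1 segment: total = 85.00 mm.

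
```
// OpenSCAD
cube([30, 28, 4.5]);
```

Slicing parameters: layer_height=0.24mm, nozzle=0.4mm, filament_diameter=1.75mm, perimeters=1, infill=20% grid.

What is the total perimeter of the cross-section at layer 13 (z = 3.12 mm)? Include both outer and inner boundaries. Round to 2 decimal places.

116.00 mm

At z = 3.12 mm: the 30×28 cube contributes its full rectangle (perimeter 116.00 mm). Overall, the cross-section is a single solid region. Total boundary length (outer) = 116.00 mm.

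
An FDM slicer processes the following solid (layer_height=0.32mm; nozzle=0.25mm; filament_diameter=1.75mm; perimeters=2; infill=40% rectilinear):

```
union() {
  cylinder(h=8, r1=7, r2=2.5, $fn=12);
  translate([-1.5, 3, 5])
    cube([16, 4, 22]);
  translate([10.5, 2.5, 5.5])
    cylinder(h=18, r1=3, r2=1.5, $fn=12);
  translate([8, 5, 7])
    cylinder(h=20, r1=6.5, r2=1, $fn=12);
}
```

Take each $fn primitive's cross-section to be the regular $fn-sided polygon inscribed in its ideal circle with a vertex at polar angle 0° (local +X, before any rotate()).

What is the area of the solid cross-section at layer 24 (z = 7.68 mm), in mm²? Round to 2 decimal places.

157.03 mm²

At z = 7.68 mm: the cone contributes a regular 12-gon of circumradius 2.680 (interpolated between r1=7 and r2=2.5 at t=0.960) (area = (12/2)·2.680²·sin(360°/12) = 21.55 mm²); the 16×4 cube at (-1.5, 3) contributes its full rectangle (area 64.00 mm²); the cone at (10.5, 2.5) contributes a regular 12-gon of circumradius 2.818 (interpolated between r1=3 and r2=1.5 at t=0.121) (area = (12/2)·2.818²·sin(360°/12) = 23.83 mm²); the cone at (8, 5) (r1=6.5→r2=1) has section circumradius 6.313 here — a regular 12-gon (area = (12/2)·6.313²·sin(360°/12) = 119.56 mm²); Merging all regions: the regions partially overlap — summed areas 228.94 mm² minus the doubly-counted overlap 71.91 mm² gives 157.03 mm² — area = 157.03 mm². Overall, the cross-section has 2 separate islands. Net area = 157.03 mm².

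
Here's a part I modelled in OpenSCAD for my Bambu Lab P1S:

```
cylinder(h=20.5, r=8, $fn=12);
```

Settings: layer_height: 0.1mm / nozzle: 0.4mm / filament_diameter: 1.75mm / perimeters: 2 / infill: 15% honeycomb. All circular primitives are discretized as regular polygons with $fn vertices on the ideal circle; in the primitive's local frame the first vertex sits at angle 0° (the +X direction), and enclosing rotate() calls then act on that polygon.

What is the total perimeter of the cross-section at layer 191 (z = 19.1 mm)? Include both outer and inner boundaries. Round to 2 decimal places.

49.69 mm

At z = 19.1 mm: the cylinder: section is a regular 12-gon, circumradius r=8 (perimeter = 2·12·8.000·sin(180°/12) = 49.69 mm). Overall, the cross-section is a single solid region. Total boundary length (outer) = 49.69 mm.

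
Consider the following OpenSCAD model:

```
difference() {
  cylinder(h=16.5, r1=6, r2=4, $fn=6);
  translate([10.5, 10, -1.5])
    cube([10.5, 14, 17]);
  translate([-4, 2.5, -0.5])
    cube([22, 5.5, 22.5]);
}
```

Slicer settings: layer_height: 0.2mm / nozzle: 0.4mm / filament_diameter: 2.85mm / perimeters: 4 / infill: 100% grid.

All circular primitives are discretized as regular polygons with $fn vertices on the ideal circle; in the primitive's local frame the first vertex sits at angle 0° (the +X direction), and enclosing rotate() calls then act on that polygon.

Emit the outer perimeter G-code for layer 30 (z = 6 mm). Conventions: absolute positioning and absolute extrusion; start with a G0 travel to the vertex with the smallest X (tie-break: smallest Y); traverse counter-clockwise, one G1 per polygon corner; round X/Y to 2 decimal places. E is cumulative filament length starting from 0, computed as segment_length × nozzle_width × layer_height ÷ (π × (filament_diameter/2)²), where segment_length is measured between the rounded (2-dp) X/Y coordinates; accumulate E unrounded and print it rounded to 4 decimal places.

At z = 6 mm: the cone: at t=0.364 of its height the radius interpolates to r₁+(r₂−r₁)t = 5.273, giving a regular 6-gon of that circumradius; the cube at (10.5, 10) is present — its section is the full 10.5×14 rectangle; the 22×5.5 cube at (-4, 2.5) contributes its full rectangle; Taking the first minus the rest: starting from the cone, the 10.5×14 cube at (10.5, 10) misses the remaining region (no effect); the 22×5.5 cube at (-4, 2.5) partially overlaps it — only the 13.36 mm² overlap (of its 121.00 mm²) is removed, clipping the outline — 1 connected region. The outline is a single polygon with 6 vertices. Extrusion per mm of travel: 0.4 × 0.2 / (π × 1.425²) = 0.012540. Accumulating E over each segment gives final E = 0.3669.

G0 X-5.27 Y0.00 Z6.00
G1 X-2.64 Y-4.57 E0.0661
G1 X2.64 Y-4.57 E0.1323
G1 X5.27 Y0.00 E0.1985
G1 X3.83 Y2.50 E0.2346
G1 X-3.83 Y2.50 E0.3307
G1 X-5.27 Y0.00 E0.3669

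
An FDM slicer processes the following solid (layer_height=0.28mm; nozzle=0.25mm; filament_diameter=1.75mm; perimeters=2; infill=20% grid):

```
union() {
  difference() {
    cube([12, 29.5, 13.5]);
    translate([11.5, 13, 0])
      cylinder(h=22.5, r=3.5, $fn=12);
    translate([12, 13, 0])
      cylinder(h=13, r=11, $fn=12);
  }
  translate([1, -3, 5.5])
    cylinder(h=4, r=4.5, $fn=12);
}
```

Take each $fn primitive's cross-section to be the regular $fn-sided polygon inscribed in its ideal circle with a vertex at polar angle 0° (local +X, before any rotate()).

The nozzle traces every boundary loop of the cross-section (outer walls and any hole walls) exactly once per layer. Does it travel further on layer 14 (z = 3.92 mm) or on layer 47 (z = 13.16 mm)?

Layer 14 (z = 3.92): the 12×29.5 cube contributes its full rectangle (perimeter 83.00 mm); the r=3.5 cylinder at (11.5, 13) contributes a regular 12-gon of circumradius 3.5 (perimeter = 2·12·3.500·sin(180°/12) = 21.74 mm); the cylinder at (12, 13): section is a regular 12-gon, circumradius r=11 (perimeter = 2·12·11.000·sin(180°/12) = 68.33 mm); Subtracting the remaining from the first: starting from the 12×29.5 cube, the r=3.5 cylinder at (11.5, 13) partially overlaps it — only the 21.81 mm² overlap (of its 36.75 mm²) is removed, clipping the outline; the r=11 cylinder at (12, 13) partially overlaps it — only the 159.69 mm² overlap (of its 363.00 mm²) is removed, clipping the outline — boundary = 95.16 mm; the cylinder at (1, -3) is absent (z outside [5.5, 9.5]); Combining (union): only that combined region is present, so the union is just that shape — boundary = 95.16 mm. So its perimeter = 95.16 mm. Layer 47 (z = 13.16): the cube (footprint 12×29.5) is included at this height (perimeter 83.00 mm); the cylinder at (11.5, 13): section is a regular 12-gon, circumradius r=3.5 (perimeter = 2·12·3.500·sin(180°/12) = 21.74 mm); the cylinder at (12, 13) is not intersected at this z (z outside [0, 13]); Taking the first minus the rest: starting from the 12×29.5 cube, the r=3.5 cylinder at (11.5, 13) partially overlaps it — only the 21.81 mm² overlap (of its 36.75 mm²) is removed, clipping the outline — boundary = 88.17 mm; the cylinder at (1, -3) does not reach this height (z outside [5.5, 9.5]); Combining (union): only that combined region is present, so the union is just that shape — boundary = 88.17 mm. So its perimeter = 88.17 mm. Layer 14 is larger (95.16 vs 88.17 mm).

layer 14 (z = 3.92 mm)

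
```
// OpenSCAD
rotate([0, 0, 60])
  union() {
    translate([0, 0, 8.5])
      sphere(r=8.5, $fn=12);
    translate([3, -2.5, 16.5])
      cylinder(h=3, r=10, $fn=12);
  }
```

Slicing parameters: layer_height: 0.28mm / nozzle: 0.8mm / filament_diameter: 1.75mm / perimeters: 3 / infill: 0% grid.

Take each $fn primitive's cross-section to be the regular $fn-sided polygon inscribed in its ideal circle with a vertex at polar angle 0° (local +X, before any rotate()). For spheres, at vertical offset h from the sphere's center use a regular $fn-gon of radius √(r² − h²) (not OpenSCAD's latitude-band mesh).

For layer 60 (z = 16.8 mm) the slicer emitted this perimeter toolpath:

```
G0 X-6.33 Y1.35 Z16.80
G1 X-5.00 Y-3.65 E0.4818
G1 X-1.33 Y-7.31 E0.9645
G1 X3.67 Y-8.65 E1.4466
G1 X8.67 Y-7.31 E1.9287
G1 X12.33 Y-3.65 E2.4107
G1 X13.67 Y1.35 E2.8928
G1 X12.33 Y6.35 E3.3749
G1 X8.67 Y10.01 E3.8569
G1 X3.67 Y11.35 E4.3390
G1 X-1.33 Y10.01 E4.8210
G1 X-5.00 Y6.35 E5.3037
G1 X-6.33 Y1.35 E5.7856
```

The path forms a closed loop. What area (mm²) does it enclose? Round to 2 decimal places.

Apply the shoelace formula to the sequence of (X, Y) vertices; enclosed area = 300.08 mm².

300.08 mm²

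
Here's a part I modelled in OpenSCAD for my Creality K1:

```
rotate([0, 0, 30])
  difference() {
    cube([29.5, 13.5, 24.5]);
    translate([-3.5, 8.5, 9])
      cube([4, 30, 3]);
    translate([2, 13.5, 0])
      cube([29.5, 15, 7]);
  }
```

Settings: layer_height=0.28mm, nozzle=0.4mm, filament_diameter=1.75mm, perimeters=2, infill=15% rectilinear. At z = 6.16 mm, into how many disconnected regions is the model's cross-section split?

1

At z = 6.16 mm: the cube (footprint 29.5×13.5) is included at this height; the cube at (-3.5, 8.5) is not intersected at this z (z outside [9, 12]); the 29.5×15 cube at (2, 13.5) contributes its full rectangle; Taking the first minus the rest: starting from the 29.5×13.5 cube, the 29.5×15 cube at (2, 13.5) misses the remaining region (no effect) — 1 connected region; (whole slice rotated 30° about Z — lengths, areas and connectivity unchanged). The result has 1 disconnected region.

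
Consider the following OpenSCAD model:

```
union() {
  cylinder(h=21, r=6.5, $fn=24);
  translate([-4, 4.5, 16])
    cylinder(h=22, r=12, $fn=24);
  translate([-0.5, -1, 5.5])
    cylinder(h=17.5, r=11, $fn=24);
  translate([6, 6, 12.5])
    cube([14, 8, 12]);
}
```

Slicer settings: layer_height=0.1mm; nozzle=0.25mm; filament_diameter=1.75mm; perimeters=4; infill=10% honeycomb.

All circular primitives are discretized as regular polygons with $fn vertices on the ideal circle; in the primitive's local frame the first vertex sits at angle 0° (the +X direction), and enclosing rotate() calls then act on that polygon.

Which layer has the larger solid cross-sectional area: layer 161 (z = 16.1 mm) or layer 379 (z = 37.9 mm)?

Layer 161 (z = 16.1): the r=6.5 cylinder gives a regular 24-gon of circumradius 6.5 (constant along its height) (area = (24/2)·6.500²·sin(360°/24) = 131.22 mm²); the r=12 cylinder at (-4, 4.5) contributes a regular 24-gon of circumradius 12 (area = (24/2)·12.000²·sin(360°/24) = 447.24 mm²); the r=11 cylinder at (-0.5, -1) gives a regular 24-gon of circumradius 11 (constant along its height) (area = (24/2)·11.000²·sin(360°/24) = 375.81 mm²); the cube at (6, 6) (footprint 14×8) is included at this height (area 112.00 mm²); Taking the union: the regions partially overlap — summed areas 1066.27 mm² minus the doubly-counted overlap 399.62 mm² gives 666.65 mm² — area = 666.65 mm². So its area = 666.65 mm². Layer 379 (z = 37.9): the cylinder is not intersected at this z (z outside [0, 21]); the r=12 cylinder at (-4, 4.5) contributes a regular 24-gon of circumradius 12 (area = (24/2)·12.000²·sin(360°/24) = 447.24 mm²); the cylinder at (-0.5, -1) is absent (z outside [5.5, 23]); the cube at (6, 6) does not reach this height (z outside [12.5, 24.5]); Taking the union: only the r=12 cylinder at (-4, 4.5) is present, so the union is just that shape — area = 447.24 mm². So its area = 447.24 mm². Layer 161 is larger (666.65 vs 447.24 mm²).

layer 161 (z = 16.1 mm)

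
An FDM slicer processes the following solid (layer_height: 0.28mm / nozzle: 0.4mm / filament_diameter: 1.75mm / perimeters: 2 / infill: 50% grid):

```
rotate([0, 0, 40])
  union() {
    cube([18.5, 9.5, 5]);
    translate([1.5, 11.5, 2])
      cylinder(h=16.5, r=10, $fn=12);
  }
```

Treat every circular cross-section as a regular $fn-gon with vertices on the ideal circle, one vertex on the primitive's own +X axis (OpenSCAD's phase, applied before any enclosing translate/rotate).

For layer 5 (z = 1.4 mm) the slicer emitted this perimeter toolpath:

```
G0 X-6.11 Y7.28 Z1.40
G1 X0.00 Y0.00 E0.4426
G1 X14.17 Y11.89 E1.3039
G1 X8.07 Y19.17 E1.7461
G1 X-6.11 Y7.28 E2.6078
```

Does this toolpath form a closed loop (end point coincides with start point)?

Start point (G0): (-6.11, 7.28). End point (last G1): the path returns to the start — closed.

yes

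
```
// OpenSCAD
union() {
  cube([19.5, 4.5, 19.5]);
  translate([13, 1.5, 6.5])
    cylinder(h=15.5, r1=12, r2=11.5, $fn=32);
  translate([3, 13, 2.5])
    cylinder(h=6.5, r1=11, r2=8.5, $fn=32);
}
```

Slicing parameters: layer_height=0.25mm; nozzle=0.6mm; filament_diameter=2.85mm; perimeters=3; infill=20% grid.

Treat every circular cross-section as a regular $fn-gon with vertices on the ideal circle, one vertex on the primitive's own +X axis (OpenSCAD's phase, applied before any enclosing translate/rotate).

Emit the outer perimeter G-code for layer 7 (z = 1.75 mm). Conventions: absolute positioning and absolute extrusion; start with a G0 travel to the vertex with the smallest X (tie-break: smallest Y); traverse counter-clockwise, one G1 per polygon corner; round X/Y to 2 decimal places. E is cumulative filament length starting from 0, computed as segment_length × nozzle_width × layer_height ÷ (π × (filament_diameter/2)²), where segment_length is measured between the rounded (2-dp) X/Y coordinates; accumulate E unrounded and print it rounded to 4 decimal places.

G0 X0.00 Y0.00 Z1.75
G1 X19.50 Y0.00 E0.4585
G1 X19.50 Y4.50 E0.5643
G1 X0.00 Y4.50 E1.0228
G1 X0.00 Y0.00 E1.1286

At z = 1.75 mm: the cube (footprint 19.5×4.5) is included at this height; the cone at (13, 1.5) is not intersected at this z (z outside [6.5, 22]); the cone at (3, 13) is not intersected at this z (z outside [2.5, 9]); Taking the union: only the 19.5×4.5 cube is present, so the union is just that shape — 1 connected region. The outline is a single polygon with 4 vertices. Extrusion per mm of travel: 0.6 × 0.25 / (π × 1.425²) = 0.023513. Accumulating E over each segment gives final E = 1.1286.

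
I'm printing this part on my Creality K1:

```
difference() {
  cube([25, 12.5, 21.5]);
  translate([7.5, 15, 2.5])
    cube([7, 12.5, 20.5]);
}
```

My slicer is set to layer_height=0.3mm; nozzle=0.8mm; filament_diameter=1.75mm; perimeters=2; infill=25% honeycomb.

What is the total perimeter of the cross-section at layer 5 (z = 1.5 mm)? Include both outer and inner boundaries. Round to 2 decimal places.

At z = 1.5 mm: the 25×12.5 cube contributes its full rectangle (perimeter 75.00 mm); the cube at (7.5, 15) is not intersected at this z (z outside [2.5, 23]); Subtracting the remaining from the first: none of the subtracted shapes is present at this height, so the 25×12.5 cube is unchanged — boundary = 75.00 mm. Overall, the cross-section is a single solid region. Total boundary length (outer) = 75.00 mm.

75.00 mm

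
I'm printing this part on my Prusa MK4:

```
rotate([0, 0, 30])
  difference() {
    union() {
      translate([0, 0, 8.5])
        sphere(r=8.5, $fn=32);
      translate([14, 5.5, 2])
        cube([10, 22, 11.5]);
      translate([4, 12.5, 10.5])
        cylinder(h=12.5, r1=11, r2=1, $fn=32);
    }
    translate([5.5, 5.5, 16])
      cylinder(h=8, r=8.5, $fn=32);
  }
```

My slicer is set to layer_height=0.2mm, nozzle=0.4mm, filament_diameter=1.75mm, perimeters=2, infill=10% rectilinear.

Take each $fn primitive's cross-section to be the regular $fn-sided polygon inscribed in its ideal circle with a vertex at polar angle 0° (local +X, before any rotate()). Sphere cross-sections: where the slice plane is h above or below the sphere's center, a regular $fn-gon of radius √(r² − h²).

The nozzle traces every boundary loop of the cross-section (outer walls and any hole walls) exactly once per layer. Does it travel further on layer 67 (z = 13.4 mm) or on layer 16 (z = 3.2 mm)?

layer 67 (z = 13.4 mm)

Layer 67 (z = 13.4): the r=8.5 sphere slices to a regular 32-gon of circumradius 6.946 (√(r²−h²) with h=4.9 from center) (perimeter = 2·32·6.946·sin(180°/32) = 43.57 mm); the cube at (14, 5.5) is present — its section is the full 10×22 rectangle (perimeter 64.00 mm); the cone at (4, 12.5): at t=0.232 of its height the radius interpolates to r₁+(r₂−r₁)t = 8.680, giving a regular 32-gon of that circumradius (perimeter = 2·32·8.680·sin(180°/32) = 54.45 mm); Taking the union: the regions partially overlap (shared area 13.83 mm²), so the edge portions inside another operand are dropped and the merged outline is re-measured after clipping — boundary = 144.34 mm; the cylinder at (5.5, 5.5) is not intersected at this z (z outside [16, 24]); Subtracting the remaining from the first: none of the subtracted shapes is present at this height, so that combined region is unchanged — boundary = 144.34 mm; (rotated 30° about Z; rotation is an isometry so areas/perimeters/island counts are preserved). So its perimeter = 144.34 mm. Layer 16 (z = 3.2): the r=8.5 sphere contributes a regular 32-gon of circumradius √(8.5²−5.3²) = 6.645 (perimeter = 2·32·6.645·sin(180°/32) = 41.69 mm); the 10×22 cube at (14, 5.5) contributes its full rectangle (perimeter 64.00 mm); the cone at (4, 12.5) does not reach this height (z outside [10.5, 23]); Combining (union): the 2 present regions are separate (no shared area or edge), so areas and boundary lengths simply add and each stays a separate island — boundary = 105.69 mm; the cylinder at (5.5, 5.5) is absent (z outside [16, 24]); Taking the first minus the rest: none of the subtracted shapes is present at this height, so that combined region is unchanged — boundary = 105.69 mm; (rotated 30° about Z; rotation is an isometry so areas/perimeters/island counts are preserved). So its perimeter = 105.69 mm. Layer 67 is larger (144.34 vs 105.69 mm).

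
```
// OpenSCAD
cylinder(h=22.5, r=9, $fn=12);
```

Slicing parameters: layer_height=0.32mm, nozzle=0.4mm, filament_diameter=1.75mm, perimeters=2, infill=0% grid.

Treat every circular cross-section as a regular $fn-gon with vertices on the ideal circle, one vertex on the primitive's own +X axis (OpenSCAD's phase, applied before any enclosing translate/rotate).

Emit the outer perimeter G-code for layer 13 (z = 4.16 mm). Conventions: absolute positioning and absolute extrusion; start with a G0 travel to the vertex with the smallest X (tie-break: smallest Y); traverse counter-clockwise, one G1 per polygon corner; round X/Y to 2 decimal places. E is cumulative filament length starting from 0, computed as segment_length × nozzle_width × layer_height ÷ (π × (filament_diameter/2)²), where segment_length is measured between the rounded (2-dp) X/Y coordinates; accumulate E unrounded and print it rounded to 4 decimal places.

At z = 4.16 mm: the cylinder: section is a regular 12-gon, circumradius r=9. The outline is a single polygon with 12 vertices. Extrusion per mm of travel: 0.4 × 0.32 / (π × 0.875²) = 0.053216. Accumulating E over each segment gives final E = 2.9742.

G0 X-9.00 Y0.00 Z4.16
G1 X-7.79 Y-4.50 E0.2480
G1 X-4.50 Y-7.79 E0.4956
G1 X0.00 Y-9.00 E0.7436
G1 X4.50 Y-7.79 E0.9915
G1 X7.79 Y-4.50 E1.2391
G1 X9.00 Y0.00 E1.4871
G1 X7.79 Y4.50 E1.7351
G1 X4.50 Y7.79 E1.9827
G1 X0.00 Y9.00 E2.2307
G1 X-4.50 Y7.79 E2.4787
G1 X-7.79 Y4.50 E2.7263
G1 X-9.00 Y0.00 E2.9742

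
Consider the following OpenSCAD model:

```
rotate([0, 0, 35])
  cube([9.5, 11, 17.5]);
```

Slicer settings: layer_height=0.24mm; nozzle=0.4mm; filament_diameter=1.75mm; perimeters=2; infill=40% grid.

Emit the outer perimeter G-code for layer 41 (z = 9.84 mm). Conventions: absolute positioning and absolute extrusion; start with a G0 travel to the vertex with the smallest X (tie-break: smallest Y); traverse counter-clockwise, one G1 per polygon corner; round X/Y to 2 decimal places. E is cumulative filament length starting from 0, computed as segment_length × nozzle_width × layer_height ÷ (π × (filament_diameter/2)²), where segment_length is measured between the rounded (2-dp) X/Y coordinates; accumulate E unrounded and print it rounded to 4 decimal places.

G0 X-6.31 Y9.01 Z9.84
G1 X0.00 Y0.00 E0.4390
G1 X7.78 Y5.45 E0.8182
G1 X1.47 Y14.46 E1.2572
G1 X-6.31 Y9.01 E1.6363

At z = 9.84 mm: the cube is present — its section is the full 9.5×11 rectangle; (whole slice rotated 35° about Z — lengths, areas and connectivity unchanged). The outline is a single polygon with 4 vertices. Extrusion per mm of travel: 0.4 × 0.24 / (π × 0.875²) = 0.039912. Accumulating E over each segment gives final E = 1.6363.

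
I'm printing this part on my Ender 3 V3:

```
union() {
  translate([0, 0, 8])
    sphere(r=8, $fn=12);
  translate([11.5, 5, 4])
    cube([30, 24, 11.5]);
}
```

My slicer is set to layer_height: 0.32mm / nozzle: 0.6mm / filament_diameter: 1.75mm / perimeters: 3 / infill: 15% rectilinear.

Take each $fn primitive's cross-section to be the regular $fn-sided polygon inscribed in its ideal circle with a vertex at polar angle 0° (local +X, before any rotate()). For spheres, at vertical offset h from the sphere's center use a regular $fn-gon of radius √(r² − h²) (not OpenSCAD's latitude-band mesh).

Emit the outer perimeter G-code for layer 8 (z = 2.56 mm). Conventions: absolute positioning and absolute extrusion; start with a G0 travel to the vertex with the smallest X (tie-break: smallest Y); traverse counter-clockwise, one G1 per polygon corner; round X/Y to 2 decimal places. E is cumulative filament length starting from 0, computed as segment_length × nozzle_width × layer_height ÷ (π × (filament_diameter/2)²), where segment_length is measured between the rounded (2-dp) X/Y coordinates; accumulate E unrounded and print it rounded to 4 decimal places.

G0 X-5.87 Y0.00 Z2.56
G1 X-5.08 Y-2.93 E0.2422
G1 X-2.93 Y-5.08 E0.4849
G1 X0.00 Y-5.87 E0.7272
G1 X2.93 Y-5.08 E0.9694
G1 X5.08 Y-2.93 E1.2121
G1 X5.87 Y0.00 E1.4544
G1 X5.08 Y2.93 E1.6966
G1 X2.93 Y5.08 E1.9393
G1 X0.00 Y5.87 E2.1816
G1 X-2.93 Y5.08 E2.4238
G1 X-5.08 Y2.93 E2.6665
G1 X-5.87 Y0.00 E2.9087

At z = 2.56 mm: the sphere: section is a regular 12-gon, circumradius = √(r²−h²) = √(8²−5.44²) = 5.866; the cube at (11.5, 5) does not reach this height (z outside [4, 15.5]); Taking the union: only the r=8 sphere is present, so the union is just that shape — 1 connected region. The outline is a single polygon with 12 vertices. Extrusion per mm of travel: 0.6 × 0.32 / (π × 0.875²) = 0.079824. Accumulating E over each segment gives final E = 2.9087.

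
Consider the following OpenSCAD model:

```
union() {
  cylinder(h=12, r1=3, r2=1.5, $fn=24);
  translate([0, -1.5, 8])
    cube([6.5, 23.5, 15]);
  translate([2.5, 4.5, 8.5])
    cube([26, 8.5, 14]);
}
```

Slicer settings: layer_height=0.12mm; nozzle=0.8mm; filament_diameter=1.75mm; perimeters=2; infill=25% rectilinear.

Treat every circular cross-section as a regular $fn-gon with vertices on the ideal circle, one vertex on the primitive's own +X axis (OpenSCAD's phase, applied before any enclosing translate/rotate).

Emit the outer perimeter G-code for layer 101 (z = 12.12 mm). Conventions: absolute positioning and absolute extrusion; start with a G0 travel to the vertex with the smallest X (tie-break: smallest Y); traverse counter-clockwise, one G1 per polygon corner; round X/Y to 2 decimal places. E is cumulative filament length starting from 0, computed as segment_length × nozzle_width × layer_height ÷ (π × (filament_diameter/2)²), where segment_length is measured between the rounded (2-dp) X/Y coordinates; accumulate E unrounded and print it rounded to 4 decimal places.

G0 X0.00 Y-1.50 Z12.12
G1 X6.50 Y-1.50 E0.2594
G1 X6.50 Y4.50 E0.4989
G1 X28.50 Y4.50 E1.3770
G1 X28.50 Y13.00 E1.7162
G1 X6.50 Y13.00 E2.5943
G1 X6.50 Y22.00 E2.9535
G1 X0.00 Y22.00 E3.2129
G1 X0.00 Y-1.50 E4.1509

At z = 12.12 mm: the cone is not intersected at this z (z outside [0, 12]); the 6.5×23.5 cube at (0, -1.5) contributes its full rectangle; the cube at (2.5, 4.5) is present — its section is the full 26×8.5 rectangle; Combining (union): the regions partially overlap (shared area 34.00 mm²), so overlapping operands fuse into one piece — 1 connected region. The outline is a single polygon with 8 vertices. Extrusion per mm of travel: 0.8 × 0.12 / (π × 0.875²) = 0.039912. Accumulating E over each segment gives final E = 4.1509.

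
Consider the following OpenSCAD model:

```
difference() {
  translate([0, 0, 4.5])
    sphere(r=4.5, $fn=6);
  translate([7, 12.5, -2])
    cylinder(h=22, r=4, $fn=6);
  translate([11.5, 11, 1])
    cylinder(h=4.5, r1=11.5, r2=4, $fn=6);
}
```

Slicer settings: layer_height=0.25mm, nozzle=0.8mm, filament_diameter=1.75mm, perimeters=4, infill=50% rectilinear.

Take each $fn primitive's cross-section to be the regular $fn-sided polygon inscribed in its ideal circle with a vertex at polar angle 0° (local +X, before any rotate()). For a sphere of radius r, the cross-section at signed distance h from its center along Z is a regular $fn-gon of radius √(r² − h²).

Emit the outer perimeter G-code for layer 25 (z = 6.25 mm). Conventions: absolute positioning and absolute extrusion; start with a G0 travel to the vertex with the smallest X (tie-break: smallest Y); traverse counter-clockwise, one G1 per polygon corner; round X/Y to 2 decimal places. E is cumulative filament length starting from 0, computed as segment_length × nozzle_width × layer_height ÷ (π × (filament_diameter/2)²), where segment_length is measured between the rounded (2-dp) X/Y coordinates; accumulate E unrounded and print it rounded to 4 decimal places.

G0 X-4.15 Y0.00 Z6.25
G1 X-2.07 Y-3.59 E0.3450
G1 X2.07 Y-3.59 E0.6892
G1 X4.15 Y0.00 E1.0342
G1 X2.07 Y3.59 E1.3792
G1 X-2.07 Y3.59 E1.7235
G1 X-4.15 Y0.00 E2.0685

At z = 6.25 mm: the r=4.5 sphere slices to a regular 6-gon of circumradius 4.146 (√(r²−h²) with h=1.75 from center); the r=4 cylinder at (7, 12.5) contributes a regular 6-gon of circumradius 4; the cone at (11.5, 11) is absent (z outside [1, 5.5]); Taking the first minus the rest: starting from the r=4.5 sphere, the r=4 cylinder at (7, 12.5) misses the remaining region (no effect) — 1 connected region. The outline is a single polygon with 6 vertices. Extrusion per mm of travel: 0.8 × 0.25 / (π × 0.875²) = 0.083150. Accumulating E over each segment gives final E = 2.0685.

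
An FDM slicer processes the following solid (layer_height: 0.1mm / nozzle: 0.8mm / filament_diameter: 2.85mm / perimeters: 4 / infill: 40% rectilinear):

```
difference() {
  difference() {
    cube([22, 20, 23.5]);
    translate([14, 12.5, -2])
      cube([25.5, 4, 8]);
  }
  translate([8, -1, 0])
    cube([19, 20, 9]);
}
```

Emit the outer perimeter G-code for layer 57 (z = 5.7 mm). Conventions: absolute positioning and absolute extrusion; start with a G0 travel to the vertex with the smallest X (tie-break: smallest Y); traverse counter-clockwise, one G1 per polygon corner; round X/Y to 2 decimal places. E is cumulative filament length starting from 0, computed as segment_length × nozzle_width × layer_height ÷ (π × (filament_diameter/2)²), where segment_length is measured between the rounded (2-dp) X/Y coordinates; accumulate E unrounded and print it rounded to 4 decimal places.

At z = 5.7 mm: the cube is present — its section is the full 22×20 rectangle; the 25.5×4 cube at (14, 12.5) contributes its full rectangle; Subtracting the remaining from the first: starting from the 22×20 cube, the 25.5×4 cube at (14, 12.5) partially overlaps it — only the 32.00 mm² overlap (of its 102.00 mm²) is removed, clipping the outline — 1 connected region; the cube at (8, -1) is present — its section is the full 19×20 rectangle; After the difference (first − rest): starting from the result so far, the 19×20 cube at (8, -1) partially overlaps it — only the 234.00 mm² overlap (of its 380.00 mm²) is removed, clipping the outline — 1 connected region. The outline is a single polygon with 6 vertices. Extrusion per mm of travel: 0.8 × 0.1 / (π × 1.425²) = 0.012540. Accumulating E over each segment gives final E = 1.0534.

G0 X0.00 Y0.00 Z5.70
G1 X8.00 Y0.00 E0.1003
G1 X8.00 Y19.00 E0.3386
G1 X22.00 Y19.00 E0.5142
G1 X22.00 Y20.00 E0.5267
G1 X0.00 Y20.00 E0.8026
G1 X0.00 Y0.00 E1.0534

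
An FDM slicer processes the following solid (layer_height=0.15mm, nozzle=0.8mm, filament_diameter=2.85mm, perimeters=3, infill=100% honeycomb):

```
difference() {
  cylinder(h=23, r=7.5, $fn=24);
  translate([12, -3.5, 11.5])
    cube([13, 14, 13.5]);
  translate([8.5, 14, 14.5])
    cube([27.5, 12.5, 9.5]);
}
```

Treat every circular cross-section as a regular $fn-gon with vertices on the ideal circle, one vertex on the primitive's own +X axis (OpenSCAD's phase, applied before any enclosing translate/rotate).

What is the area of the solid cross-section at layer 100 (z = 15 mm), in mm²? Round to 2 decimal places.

174.70 mm²

At z = 15 mm: the r=7.5 cylinder contributes a regular 24-gon of circumradius 7.5 (area = (24/2)·7.500²·sin(360°/24) = 174.70 mm²); the cube at (12, -3.5) (footprint 13×14) is included at this height (area 182.00 mm²); the 27.5×12.5 cube at (8.5, 14) contributes its full rectangle (area 343.75 mm²); Taking the first minus the rest: starting from the r=7.5 cylinder (174.70 mm²), the 13×14 cube at (12, -3.5) misses the remaining region (no effect); the 27.5×12.5 cube at (8.5, 14) misses the remaining region (no effect) — area = 174.70 mm². Overall, the cross-section is a single solid region. Net area = 174.70 mm².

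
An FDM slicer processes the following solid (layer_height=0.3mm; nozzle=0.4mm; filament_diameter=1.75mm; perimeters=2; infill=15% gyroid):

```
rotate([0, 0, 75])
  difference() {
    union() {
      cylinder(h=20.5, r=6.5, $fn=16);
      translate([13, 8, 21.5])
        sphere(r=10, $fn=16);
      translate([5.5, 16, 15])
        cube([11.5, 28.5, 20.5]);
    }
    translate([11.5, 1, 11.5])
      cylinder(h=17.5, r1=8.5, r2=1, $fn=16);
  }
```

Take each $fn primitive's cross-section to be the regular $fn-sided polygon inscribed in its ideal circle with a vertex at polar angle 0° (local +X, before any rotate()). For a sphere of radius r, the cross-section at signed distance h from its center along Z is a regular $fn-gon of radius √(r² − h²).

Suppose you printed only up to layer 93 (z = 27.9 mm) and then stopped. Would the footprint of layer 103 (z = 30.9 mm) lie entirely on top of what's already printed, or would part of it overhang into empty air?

Compare the two slices. At z = 27.9: the cylinder is absent (z outside [0, 20.5]); the r=10 sphere at (13, 8) contributes a regular 16-gon of circumradius √(10²−6.4²) = 7.684 (area = (16/2)·7.684²·sin(360°/16) = 180.75 mm²); the 11.5×28.5 cube at (5.5, 16) contributes its full rectangle (area 327.75 mm²); Taking the union: the 2 present regions are separate (no shared area or edge), so areas and boundary lengths simply add and each stays a separate island — area = 508.50 mm²; the cone at (11.5, 1): at t=0.937 of its height the radius interpolates to r₁+(r₂−r₁)t = 1.471, giving a regular 16-gon of that circumradius (area = (16/2)·1.471²·sin(360°/16) = 6.63 mm²); Taking the first minus the rest: starting from that combined region (508.50 mm²), the cone at (11.5, 1) partially overlaps it — only the 4.40 mm² overlap (of its 6.63 mm²) is removed, clipping the outline — area = 504.10 mm²; (whole slice rotated 75° about Z — lengths, areas and connectivity unchanged). At z = 30.9: the cylinder is absent (z outside [0, 20.5]); the sphere at (13, 8): section is a regular 16-gon, circumradius = √(r²−h²) = √(10²−9.4²) = 3.412 (area = (16/2)·3.412²·sin(360°/16) = 35.64 mm²); the 11.5×28.5 cube at (5.5, 16) contributes its full rectangle (area 327.75 mm²); Combining (union): the 2 present regions are separate (no shared area or edge), so areas and boundary lengths simply add and each stays a separate island — area = 363.39 mm²; the cone at (11.5, 1) is not intersected at this z (z outside [11.5, 29]); Taking the first minus the rest: none of the subtracted shapes is present at this height, so the result so far is unchanged — area = 363.39 mm²; (rotated 75° about Z; rotation is an isometry so areas/perimeters/island counts are preserved). Checking containment: the cross-section at z = 30.9 is a subset of the cross-section at z = 27.9.

entirely on top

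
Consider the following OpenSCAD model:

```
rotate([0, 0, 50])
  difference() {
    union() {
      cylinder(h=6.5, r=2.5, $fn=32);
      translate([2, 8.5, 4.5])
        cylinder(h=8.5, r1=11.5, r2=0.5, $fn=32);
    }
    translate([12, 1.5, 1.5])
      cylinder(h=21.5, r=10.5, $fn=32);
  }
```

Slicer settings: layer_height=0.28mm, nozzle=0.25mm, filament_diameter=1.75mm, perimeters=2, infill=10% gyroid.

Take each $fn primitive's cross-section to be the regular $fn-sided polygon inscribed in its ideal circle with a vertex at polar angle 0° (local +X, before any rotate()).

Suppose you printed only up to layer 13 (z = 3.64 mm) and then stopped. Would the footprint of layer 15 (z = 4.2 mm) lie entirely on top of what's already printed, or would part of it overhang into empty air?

Compare the two slices. At z = 3.64: the r=2.5 cylinder contributes a regular 32-gon of circumradius 2.5 (area = (32/2)·2.500²·sin(360°/32) = 19.51 mm²); the cone at (2, 8.5) does not reach this height (z outside [4.5, 13]); Combining (union): only the r=2.5 cylinder is present, so the union is just that shape — area = 19.51 mm²; the r=10.5 cylinder at (12, 1.5) gives a regular 32-gon of circumradius 10.5 (constant along its height) (area = (32/2)·10.500²·sin(360°/32) = 344.14 mm²); After the difference (first − rest): starting from the result so far (19.51 mm²), the r=10.5 cylinder at (12, 1.5) partially overlaps it — only the 2.08 mm² overlap (of its 344.14 mm²) is removed, clipping the outline — area = 17.43 mm²; (whole slice rotated 50° about Z — lengths, areas and connectivity unchanged). At z = 4.2: the cylinder: section is a regular 32-gon, circumradius r=2.5 (area = (32/2)·2.500²·sin(360°/32) = 19.51 mm²); the cone at (2, 8.5) does not reach this height (z outside [4.5, 13]); Combining (union): only the r=2.5 cylinder is present, so the union is just that shape — area = 19.51 mm²; the cylinder at (12, 1.5): section is a regular 32-gon, circumradius r=10.5 (area = (32/2)·10.500²·sin(360°/32) = 344.14 mm²); Taking the first minus the rest: starting from the result so far (19.51 mm²), the r=10.5 cylinder at (12, 1.5) partially overlaps it — only the 2.08 mm² overlap (of its 344.14 mm²) is removed, clipping the outline — area = 17.43 mm²; (rotated 50° about Z; rotation is an isometry so areas/perimeters/island counts are preserved). Checking containment: the cross-section at z = 4.2 is a subset of the cross-section at z = 3.64.

entirely on top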